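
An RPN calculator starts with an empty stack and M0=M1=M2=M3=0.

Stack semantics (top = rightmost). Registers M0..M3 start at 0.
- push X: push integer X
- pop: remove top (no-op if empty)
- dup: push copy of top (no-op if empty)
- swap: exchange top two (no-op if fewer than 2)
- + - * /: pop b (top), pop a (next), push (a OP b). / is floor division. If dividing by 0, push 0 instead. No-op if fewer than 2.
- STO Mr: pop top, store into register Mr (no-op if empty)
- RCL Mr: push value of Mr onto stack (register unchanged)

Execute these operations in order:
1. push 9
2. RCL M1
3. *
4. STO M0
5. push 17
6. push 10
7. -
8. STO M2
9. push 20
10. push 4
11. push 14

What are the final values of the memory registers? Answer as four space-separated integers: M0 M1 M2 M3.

Answer: 0 0 7 0

Derivation:
After op 1 (push 9): stack=[9] mem=[0,0,0,0]
After op 2 (RCL M1): stack=[9,0] mem=[0,0,0,0]
After op 3 (*): stack=[0] mem=[0,0,0,0]
After op 4 (STO M0): stack=[empty] mem=[0,0,0,0]
After op 5 (push 17): stack=[17] mem=[0,0,0,0]
After op 6 (push 10): stack=[17,10] mem=[0,0,0,0]
After op 7 (-): stack=[7] mem=[0,0,0,0]
After op 8 (STO M2): stack=[empty] mem=[0,0,7,0]
After op 9 (push 20): stack=[20] mem=[0,0,7,0]
After op 10 (push 4): stack=[20,4] mem=[0,0,7,0]
After op 11 (push 14): stack=[20,4,14] mem=[0,0,7,0]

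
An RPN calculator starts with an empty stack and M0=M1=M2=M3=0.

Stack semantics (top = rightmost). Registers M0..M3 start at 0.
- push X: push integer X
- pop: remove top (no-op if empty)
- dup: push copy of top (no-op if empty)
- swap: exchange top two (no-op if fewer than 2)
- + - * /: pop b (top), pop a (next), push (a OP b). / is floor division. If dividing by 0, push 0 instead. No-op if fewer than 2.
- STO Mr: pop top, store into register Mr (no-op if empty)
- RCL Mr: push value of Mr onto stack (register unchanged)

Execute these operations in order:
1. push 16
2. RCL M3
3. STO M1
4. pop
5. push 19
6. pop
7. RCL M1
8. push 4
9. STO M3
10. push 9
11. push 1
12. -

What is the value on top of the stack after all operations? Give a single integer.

After op 1 (push 16): stack=[16] mem=[0,0,0,0]
After op 2 (RCL M3): stack=[16,0] mem=[0,0,0,0]
After op 3 (STO M1): stack=[16] mem=[0,0,0,0]
After op 4 (pop): stack=[empty] mem=[0,0,0,0]
After op 5 (push 19): stack=[19] mem=[0,0,0,0]
After op 6 (pop): stack=[empty] mem=[0,0,0,0]
After op 7 (RCL M1): stack=[0] mem=[0,0,0,0]
After op 8 (push 4): stack=[0,4] mem=[0,0,0,0]
After op 9 (STO M3): stack=[0] mem=[0,0,0,4]
After op 10 (push 9): stack=[0,9] mem=[0,0,0,4]
After op 11 (push 1): stack=[0,9,1] mem=[0,0,0,4]
After op 12 (-): stack=[0,8] mem=[0,0,0,4]

Answer: 8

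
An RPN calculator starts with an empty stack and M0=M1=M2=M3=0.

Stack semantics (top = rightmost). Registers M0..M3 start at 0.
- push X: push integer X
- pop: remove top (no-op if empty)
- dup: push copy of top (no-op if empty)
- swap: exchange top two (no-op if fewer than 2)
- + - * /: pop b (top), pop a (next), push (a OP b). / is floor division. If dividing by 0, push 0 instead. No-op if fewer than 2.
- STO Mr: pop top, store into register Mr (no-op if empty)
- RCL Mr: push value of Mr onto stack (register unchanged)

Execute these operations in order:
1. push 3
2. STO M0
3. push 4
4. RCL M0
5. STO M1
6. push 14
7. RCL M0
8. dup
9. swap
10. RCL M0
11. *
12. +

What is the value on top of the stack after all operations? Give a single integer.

After op 1 (push 3): stack=[3] mem=[0,0,0,0]
After op 2 (STO M0): stack=[empty] mem=[3,0,0,0]
After op 3 (push 4): stack=[4] mem=[3,0,0,0]
After op 4 (RCL M0): stack=[4,3] mem=[3,0,0,0]
After op 5 (STO M1): stack=[4] mem=[3,3,0,0]
After op 6 (push 14): stack=[4,14] mem=[3,3,0,0]
After op 7 (RCL M0): stack=[4,14,3] mem=[3,3,0,0]
After op 8 (dup): stack=[4,14,3,3] mem=[3,3,0,0]
After op 9 (swap): stack=[4,14,3,3] mem=[3,3,0,0]
After op 10 (RCL M0): stack=[4,14,3,3,3] mem=[3,3,0,0]
After op 11 (*): stack=[4,14,3,9] mem=[3,3,0,0]
After op 12 (+): stack=[4,14,12] mem=[3,3,0,0]

Answer: 12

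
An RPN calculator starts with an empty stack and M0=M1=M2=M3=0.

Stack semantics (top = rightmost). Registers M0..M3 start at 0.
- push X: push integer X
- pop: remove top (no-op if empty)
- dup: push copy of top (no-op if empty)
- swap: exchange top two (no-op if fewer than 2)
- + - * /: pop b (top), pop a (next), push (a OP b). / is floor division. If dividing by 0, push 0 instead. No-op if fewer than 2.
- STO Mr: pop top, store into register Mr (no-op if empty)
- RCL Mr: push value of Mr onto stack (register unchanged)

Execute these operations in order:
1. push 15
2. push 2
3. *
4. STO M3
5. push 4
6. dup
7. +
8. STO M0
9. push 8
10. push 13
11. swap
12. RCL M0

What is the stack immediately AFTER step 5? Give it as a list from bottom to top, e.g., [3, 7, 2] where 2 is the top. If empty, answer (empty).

After op 1 (push 15): stack=[15] mem=[0,0,0,0]
After op 2 (push 2): stack=[15,2] mem=[0,0,0,0]
After op 3 (*): stack=[30] mem=[0,0,0,0]
After op 4 (STO M3): stack=[empty] mem=[0,0,0,30]
After op 5 (push 4): stack=[4] mem=[0,0,0,30]

[4]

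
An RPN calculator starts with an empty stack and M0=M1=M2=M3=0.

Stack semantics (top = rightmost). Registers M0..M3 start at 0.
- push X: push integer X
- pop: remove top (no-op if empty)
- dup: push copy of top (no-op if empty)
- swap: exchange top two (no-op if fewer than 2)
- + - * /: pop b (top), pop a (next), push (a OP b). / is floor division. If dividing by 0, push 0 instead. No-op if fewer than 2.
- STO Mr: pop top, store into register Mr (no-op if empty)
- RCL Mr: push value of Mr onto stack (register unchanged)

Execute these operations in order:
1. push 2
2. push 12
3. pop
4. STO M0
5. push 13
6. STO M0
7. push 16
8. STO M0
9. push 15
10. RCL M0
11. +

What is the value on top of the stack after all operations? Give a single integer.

After op 1 (push 2): stack=[2] mem=[0,0,0,0]
After op 2 (push 12): stack=[2,12] mem=[0,0,0,0]
After op 3 (pop): stack=[2] mem=[0,0,0,0]
After op 4 (STO M0): stack=[empty] mem=[2,0,0,0]
After op 5 (push 13): stack=[13] mem=[2,0,0,0]
After op 6 (STO M0): stack=[empty] mem=[13,0,0,0]
After op 7 (push 16): stack=[16] mem=[13,0,0,0]
After op 8 (STO M0): stack=[empty] mem=[16,0,0,0]
After op 9 (push 15): stack=[15] mem=[16,0,0,0]
After op 10 (RCL M0): stack=[15,16] mem=[16,0,0,0]
After op 11 (+): stack=[31] mem=[16,0,0,0]

Answer: 31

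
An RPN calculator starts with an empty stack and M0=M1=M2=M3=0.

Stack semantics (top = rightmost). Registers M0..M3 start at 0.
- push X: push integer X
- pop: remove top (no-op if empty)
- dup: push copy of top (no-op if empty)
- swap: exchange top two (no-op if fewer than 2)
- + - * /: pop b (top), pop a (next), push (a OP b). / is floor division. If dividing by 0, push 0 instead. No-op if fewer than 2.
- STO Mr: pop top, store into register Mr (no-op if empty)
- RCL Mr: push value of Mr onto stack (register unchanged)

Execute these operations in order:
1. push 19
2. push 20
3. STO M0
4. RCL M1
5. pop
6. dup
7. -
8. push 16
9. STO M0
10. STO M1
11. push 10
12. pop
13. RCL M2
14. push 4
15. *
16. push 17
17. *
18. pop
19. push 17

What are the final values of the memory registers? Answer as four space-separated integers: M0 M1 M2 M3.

After op 1 (push 19): stack=[19] mem=[0,0,0,0]
After op 2 (push 20): stack=[19,20] mem=[0,0,0,0]
After op 3 (STO M0): stack=[19] mem=[20,0,0,0]
After op 4 (RCL M1): stack=[19,0] mem=[20,0,0,0]
After op 5 (pop): stack=[19] mem=[20,0,0,0]
After op 6 (dup): stack=[19,19] mem=[20,0,0,0]
After op 7 (-): stack=[0] mem=[20,0,0,0]
After op 8 (push 16): stack=[0,16] mem=[20,0,0,0]
After op 9 (STO M0): stack=[0] mem=[16,0,0,0]
After op 10 (STO M1): stack=[empty] mem=[16,0,0,0]
After op 11 (push 10): stack=[10] mem=[16,0,0,0]
After op 12 (pop): stack=[empty] mem=[16,0,0,0]
After op 13 (RCL M2): stack=[0] mem=[16,0,0,0]
After op 14 (push 4): stack=[0,4] mem=[16,0,0,0]
After op 15 (*): stack=[0] mem=[16,0,0,0]
After op 16 (push 17): stack=[0,17] mem=[16,0,0,0]
After op 17 (*): stack=[0] mem=[16,0,0,0]
After op 18 (pop): stack=[empty] mem=[16,0,0,0]
After op 19 (push 17): stack=[17] mem=[16,0,0,0]

Answer: 16 0 0 0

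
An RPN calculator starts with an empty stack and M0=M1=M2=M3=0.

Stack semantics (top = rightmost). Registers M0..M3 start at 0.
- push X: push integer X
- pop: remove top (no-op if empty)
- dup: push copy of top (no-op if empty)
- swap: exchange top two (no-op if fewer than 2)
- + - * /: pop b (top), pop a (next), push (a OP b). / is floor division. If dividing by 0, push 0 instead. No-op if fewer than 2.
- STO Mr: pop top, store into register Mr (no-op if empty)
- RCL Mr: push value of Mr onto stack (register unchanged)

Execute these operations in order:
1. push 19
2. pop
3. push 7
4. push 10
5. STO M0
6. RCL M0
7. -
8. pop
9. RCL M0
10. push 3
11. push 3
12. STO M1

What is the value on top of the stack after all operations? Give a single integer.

After op 1 (push 19): stack=[19] mem=[0,0,0,0]
After op 2 (pop): stack=[empty] mem=[0,0,0,0]
After op 3 (push 7): stack=[7] mem=[0,0,0,0]
After op 4 (push 10): stack=[7,10] mem=[0,0,0,0]
After op 5 (STO M0): stack=[7] mem=[10,0,0,0]
After op 6 (RCL M0): stack=[7,10] mem=[10,0,0,0]
After op 7 (-): stack=[-3] mem=[10,0,0,0]
After op 8 (pop): stack=[empty] mem=[10,0,0,0]
After op 9 (RCL M0): stack=[10] mem=[10,0,0,0]
After op 10 (push 3): stack=[10,3] mem=[10,0,0,0]
After op 11 (push 3): stack=[10,3,3] mem=[10,0,0,0]
After op 12 (STO M1): stack=[10,3] mem=[10,3,0,0]

Answer: 3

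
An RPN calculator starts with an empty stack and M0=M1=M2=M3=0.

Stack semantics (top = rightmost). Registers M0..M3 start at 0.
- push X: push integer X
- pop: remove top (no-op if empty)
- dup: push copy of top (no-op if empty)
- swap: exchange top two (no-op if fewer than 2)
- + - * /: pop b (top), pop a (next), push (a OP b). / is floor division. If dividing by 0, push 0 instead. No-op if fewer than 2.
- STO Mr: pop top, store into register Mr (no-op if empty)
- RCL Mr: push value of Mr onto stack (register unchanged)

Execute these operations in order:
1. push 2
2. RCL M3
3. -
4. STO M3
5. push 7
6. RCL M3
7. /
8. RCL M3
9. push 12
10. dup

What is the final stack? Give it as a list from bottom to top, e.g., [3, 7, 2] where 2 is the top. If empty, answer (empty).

Answer: [3, 2, 12, 12]

Derivation:
After op 1 (push 2): stack=[2] mem=[0,0,0,0]
After op 2 (RCL M3): stack=[2,0] mem=[0,0,0,0]
After op 3 (-): stack=[2] mem=[0,0,0,0]
After op 4 (STO M3): stack=[empty] mem=[0,0,0,2]
After op 5 (push 7): stack=[7] mem=[0,0,0,2]
After op 6 (RCL M3): stack=[7,2] mem=[0,0,0,2]
After op 7 (/): stack=[3] mem=[0,0,0,2]
After op 8 (RCL M3): stack=[3,2] mem=[0,0,0,2]
After op 9 (push 12): stack=[3,2,12] mem=[0,0,0,2]
After op 10 (dup): stack=[3,2,12,12] mem=[0,0,0,2]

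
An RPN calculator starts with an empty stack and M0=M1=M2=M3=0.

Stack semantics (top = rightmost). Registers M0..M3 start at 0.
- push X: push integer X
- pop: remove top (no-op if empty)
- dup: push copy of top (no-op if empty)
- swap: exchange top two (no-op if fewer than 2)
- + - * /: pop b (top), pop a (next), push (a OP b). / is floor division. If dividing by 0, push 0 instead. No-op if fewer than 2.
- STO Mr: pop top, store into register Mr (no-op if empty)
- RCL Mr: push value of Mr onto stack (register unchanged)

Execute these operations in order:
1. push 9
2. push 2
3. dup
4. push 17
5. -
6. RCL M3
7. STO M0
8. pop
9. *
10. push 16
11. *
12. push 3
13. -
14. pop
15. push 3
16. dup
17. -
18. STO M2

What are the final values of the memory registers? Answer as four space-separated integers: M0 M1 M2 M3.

Answer: 0 0 0 0

Derivation:
After op 1 (push 9): stack=[9] mem=[0,0,0,0]
After op 2 (push 2): stack=[9,2] mem=[0,0,0,0]
After op 3 (dup): stack=[9,2,2] mem=[0,0,0,0]
After op 4 (push 17): stack=[9,2,2,17] mem=[0,0,0,0]
After op 5 (-): stack=[9,2,-15] mem=[0,0,0,0]
After op 6 (RCL M3): stack=[9,2,-15,0] mem=[0,0,0,0]
After op 7 (STO M0): stack=[9,2,-15] mem=[0,0,0,0]
After op 8 (pop): stack=[9,2] mem=[0,0,0,0]
After op 9 (*): stack=[18] mem=[0,0,0,0]
After op 10 (push 16): stack=[18,16] mem=[0,0,0,0]
After op 11 (*): stack=[288] mem=[0,0,0,0]
After op 12 (push 3): stack=[288,3] mem=[0,0,0,0]
After op 13 (-): stack=[285] mem=[0,0,0,0]
After op 14 (pop): stack=[empty] mem=[0,0,0,0]
After op 15 (push 3): stack=[3] mem=[0,0,0,0]
After op 16 (dup): stack=[3,3] mem=[0,0,0,0]
After op 17 (-): stack=[0] mem=[0,0,0,0]
After op 18 (STO M2): stack=[empty] mem=[0,0,0,0]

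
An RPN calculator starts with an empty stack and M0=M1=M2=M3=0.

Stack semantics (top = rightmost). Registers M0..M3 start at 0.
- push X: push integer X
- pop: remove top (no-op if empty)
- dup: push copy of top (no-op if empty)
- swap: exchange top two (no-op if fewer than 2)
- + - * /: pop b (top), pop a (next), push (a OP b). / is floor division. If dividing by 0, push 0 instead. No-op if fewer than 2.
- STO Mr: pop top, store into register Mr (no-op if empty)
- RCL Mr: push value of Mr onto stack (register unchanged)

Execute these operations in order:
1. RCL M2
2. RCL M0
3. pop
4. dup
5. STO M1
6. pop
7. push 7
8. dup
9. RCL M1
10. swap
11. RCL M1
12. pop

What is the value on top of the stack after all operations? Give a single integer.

Answer: 7

Derivation:
After op 1 (RCL M2): stack=[0] mem=[0,0,0,0]
After op 2 (RCL M0): stack=[0,0] mem=[0,0,0,0]
After op 3 (pop): stack=[0] mem=[0,0,0,0]
After op 4 (dup): stack=[0,0] mem=[0,0,0,0]
After op 5 (STO M1): stack=[0] mem=[0,0,0,0]
After op 6 (pop): stack=[empty] mem=[0,0,0,0]
After op 7 (push 7): stack=[7] mem=[0,0,0,0]
After op 8 (dup): stack=[7,7] mem=[0,0,0,0]
After op 9 (RCL M1): stack=[7,7,0] mem=[0,0,0,0]
After op 10 (swap): stack=[7,0,7] mem=[0,0,0,0]
After op 11 (RCL M1): stack=[7,0,7,0] mem=[0,0,0,0]
After op 12 (pop): stack=[7,0,7] mem=[0,0,0,0]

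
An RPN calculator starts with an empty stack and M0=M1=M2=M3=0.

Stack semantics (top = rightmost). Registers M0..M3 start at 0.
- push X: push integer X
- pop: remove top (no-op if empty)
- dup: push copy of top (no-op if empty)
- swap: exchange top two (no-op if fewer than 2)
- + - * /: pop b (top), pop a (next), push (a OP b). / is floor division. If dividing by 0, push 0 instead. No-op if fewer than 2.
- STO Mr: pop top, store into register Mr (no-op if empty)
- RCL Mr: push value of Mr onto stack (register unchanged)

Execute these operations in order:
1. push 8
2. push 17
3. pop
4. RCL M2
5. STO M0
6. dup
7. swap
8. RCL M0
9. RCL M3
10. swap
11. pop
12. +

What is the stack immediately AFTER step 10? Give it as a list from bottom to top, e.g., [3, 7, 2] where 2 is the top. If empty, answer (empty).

After op 1 (push 8): stack=[8] mem=[0,0,0,0]
After op 2 (push 17): stack=[8,17] mem=[0,0,0,0]
After op 3 (pop): stack=[8] mem=[0,0,0,0]
After op 4 (RCL M2): stack=[8,0] mem=[0,0,0,0]
After op 5 (STO M0): stack=[8] mem=[0,0,0,0]
After op 6 (dup): stack=[8,8] mem=[0,0,0,0]
After op 7 (swap): stack=[8,8] mem=[0,0,0,0]
After op 8 (RCL M0): stack=[8,8,0] mem=[0,0,0,0]
After op 9 (RCL M3): stack=[8,8,0,0] mem=[0,0,0,0]
After op 10 (swap): stack=[8,8,0,0] mem=[0,0,0,0]

[8, 8, 0, 0]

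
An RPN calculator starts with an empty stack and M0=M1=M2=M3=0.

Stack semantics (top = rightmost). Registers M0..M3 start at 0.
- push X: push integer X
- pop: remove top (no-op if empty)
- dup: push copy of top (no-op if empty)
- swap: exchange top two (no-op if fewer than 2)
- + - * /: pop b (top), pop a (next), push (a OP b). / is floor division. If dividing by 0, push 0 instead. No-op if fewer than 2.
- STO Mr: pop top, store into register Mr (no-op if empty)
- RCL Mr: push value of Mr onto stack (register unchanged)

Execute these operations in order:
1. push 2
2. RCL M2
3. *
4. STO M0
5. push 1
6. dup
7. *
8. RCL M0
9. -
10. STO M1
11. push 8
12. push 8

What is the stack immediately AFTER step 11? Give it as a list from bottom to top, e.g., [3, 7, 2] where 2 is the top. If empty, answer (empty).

After op 1 (push 2): stack=[2] mem=[0,0,0,0]
After op 2 (RCL M2): stack=[2,0] mem=[0,0,0,0]
After op 3 (*): stack=[0] mem=[0,0,0,0]
After op 4 (STO M0): stack=[empty] mem=[0,0,0,0]
After op 5 (push 1): stack=[1] mem=[0,0,0,0]
After op 6 (dup): stack=[1,1] mem=[0,0,0,0]
After op 7 (*): stack=[1] mem=[0,0,0,0]
After op 8 (RCL M0): stack=[1,0] mem=[0,0,0,0]
After op 9 (-): stack=[1] mem=[0,0,0,0]
After op 10 (STO M1): stack=[empty] mem=[0,1,0,0]
After op 11 (push 8): stack=[8] mem=[0,1,0,0]

[8]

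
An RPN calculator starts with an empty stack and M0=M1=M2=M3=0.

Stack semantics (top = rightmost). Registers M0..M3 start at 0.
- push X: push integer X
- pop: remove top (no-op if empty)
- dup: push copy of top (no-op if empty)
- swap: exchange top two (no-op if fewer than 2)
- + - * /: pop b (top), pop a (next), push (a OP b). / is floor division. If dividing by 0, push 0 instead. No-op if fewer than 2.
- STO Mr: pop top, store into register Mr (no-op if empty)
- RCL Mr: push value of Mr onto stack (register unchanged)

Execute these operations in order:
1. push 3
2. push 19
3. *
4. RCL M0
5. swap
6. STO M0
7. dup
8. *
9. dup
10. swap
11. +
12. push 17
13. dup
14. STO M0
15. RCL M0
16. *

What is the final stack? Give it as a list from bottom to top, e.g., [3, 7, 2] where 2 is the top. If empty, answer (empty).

Answer: [0, 289]

Derivation:
After op 1 (push 3): stack=[3] mem=[0,0,0,0]
After op 2 (push 19): stack=[3,19] mem=[0,0,0,0]
After op 3 (*): stack=[57] mem=[0,0,0,0]
After op 4 (RCL M0): stack=[57,0] mem=[0,0,0,0]
After op 5 (swap): stack=[0,57] mem=[0,0,0,0]
After op 6 (STO M0): stack=[0] mem=[57,0,0,0]
After op 7 (dup): stack=[0,0] mem=[57,0,0,0]
After op 8 (*): stack=[0] mem=[57,0,0,0]
After op 9 (dup): stack=[0,0] mem=[57,0,0,0]
After op 10 (swap): stack=[0,0] mem=[57,0,0,0]
After op 11 (+): stack=[0] mem=[57,0,0,0]
After op 12 (push 17): stack=[0,17] mem=[57,0,0,0]
After op 13 (dup): stack=[0,17,17] mem=[57,0,0,0]
After op 14 (STO M0): stack=[0,17] mem=[17,0,0,0]
After op 15 (RCL M0): stack=[0,17,17] mem=[17,0,0,0]
After op 16 (*): stack=[0,289] mem=[17,0,0,0]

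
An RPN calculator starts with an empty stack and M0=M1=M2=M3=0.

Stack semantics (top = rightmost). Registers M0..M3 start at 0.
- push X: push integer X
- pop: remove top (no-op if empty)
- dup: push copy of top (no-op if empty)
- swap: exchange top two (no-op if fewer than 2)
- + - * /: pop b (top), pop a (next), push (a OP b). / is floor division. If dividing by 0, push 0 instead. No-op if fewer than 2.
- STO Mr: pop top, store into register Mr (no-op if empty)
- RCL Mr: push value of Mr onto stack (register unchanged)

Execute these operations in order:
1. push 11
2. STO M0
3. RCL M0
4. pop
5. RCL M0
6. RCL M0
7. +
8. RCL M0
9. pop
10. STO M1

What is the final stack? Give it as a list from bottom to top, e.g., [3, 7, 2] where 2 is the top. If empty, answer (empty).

After op 1 (push 11): stack=[11] mem=[0,0,0,0]
After op 2 (STO M0): stack=[empty] mem=[11,0,0,0]
After op 3 (RCL M0): stack=[11] mem=[11,0,0,0]
After op 4 (pop): stack=[empty] mem=[11,0,0,0]
After op 5 (RCL M0): stack=[11] mem=[11,0,0,0]
After op 6 (RCL M0): stack=[11,11] mem=[11,0,0,0]
After op 7 (+): stack=[22] mem=[11,0,0,0]
After op 8 (RCL M0): stack=[22,11] mem=[11,0,0,0]
After op 9 (pop): stack=[22] mem=[11,0,0,0]
After op 10 (STO M1): stack=[empty] mem=[11,22,0,0]

Answer: (empty)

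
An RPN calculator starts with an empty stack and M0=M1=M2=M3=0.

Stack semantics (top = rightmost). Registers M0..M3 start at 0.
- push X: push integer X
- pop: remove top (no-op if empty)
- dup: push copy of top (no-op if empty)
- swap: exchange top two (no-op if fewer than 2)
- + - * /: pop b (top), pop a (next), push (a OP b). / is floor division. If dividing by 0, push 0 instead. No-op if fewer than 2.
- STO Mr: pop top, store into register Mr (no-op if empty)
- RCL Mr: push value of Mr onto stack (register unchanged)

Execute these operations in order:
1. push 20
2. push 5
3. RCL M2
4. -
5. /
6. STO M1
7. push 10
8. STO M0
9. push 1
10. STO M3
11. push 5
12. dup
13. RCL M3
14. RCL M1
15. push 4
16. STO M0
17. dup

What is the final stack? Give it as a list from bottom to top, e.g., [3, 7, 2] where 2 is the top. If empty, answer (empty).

After op 1 (push 20): stack=[20] mem=[0,0,0,0]
After op 2 (push 5): stack=[20,5] mem=[0,0,0,0]
After op 3 (RCL M2): stack=[20,5,0] mem=[0,0,0,0]
After op 4 (-): stack=[20,5] mem=[0,0,0,0]
After op 5 (/): stack=[4] mem=[0,0,0,0]
After op 6 (STO M1): stack=[empty] mem=[0,4,0,0]
After op 7 (push 10): stack=[10] mem=[0,4,0,0]
After op 8 (STO M0): stack=[empty] mem=[10,4,0,0]
After op 9 (push 1): stack=[1] mem=[10,4,0,0]
After op 10 (STO M3): stack=[empty] mem=[10,4,0,1]
After op 11 (push 5): stack=[5] mem=[10,4,0,1]
After op 12 (dup): stack=[5,5] mem=[10,4,0,1]
After op 13 (RCL M3): stack=[5,5,1] mem=[10,4,0,1]
After op 14 (RCL M1): stack=[5,5,1,4] mem=[10,4,0,1]
After op 15 (push 4): stack=[5,5,1,4,4] mem=[10,4,0,1]
After op 16 (STO M0): stack=[5,5,1,4] mem=[4,4,0,1]
After op 17 (dup): stack=[5,5,1,4,4] mem=[4,4,0,1]

Answer: [5, 5, 1, 4, 4]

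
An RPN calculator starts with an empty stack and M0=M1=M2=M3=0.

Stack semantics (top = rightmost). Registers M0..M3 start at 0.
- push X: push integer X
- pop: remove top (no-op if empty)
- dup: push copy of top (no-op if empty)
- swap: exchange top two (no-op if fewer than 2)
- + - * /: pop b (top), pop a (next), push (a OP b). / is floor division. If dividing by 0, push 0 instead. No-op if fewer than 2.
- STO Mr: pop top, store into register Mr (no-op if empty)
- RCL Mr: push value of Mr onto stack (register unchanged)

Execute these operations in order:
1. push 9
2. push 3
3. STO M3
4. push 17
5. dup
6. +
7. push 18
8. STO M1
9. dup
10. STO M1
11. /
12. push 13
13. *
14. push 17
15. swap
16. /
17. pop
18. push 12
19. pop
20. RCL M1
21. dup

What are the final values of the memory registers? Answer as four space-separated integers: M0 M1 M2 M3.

Answer: 0 34 0 3

Derivation:
After op 1 (push 9): stack=[9] mem=[0,0,0,0]
After op 2 (push 3): stack=[9,3] mem=[0,0,0,0]
After op 3 (STO M3): stack=[9] mem=[0,0,0,3]
After op 4 (push 17): stack=[9,17] mem=[0,0,0,3]
After op 5 (dup): stack=[9,17,17] mem=[0,0,0,3]
After op 6 (+): stack=[9,34] mem=[0,0,0,3]
After op 7 (push 18): stack=[9,34,18] mem=[0,0,0,3]
After op 8 (STO M1): stack=[9,34] mem=[0,18,0,3]
After op 9 (dup): stack=[9,34,34] mem=[0,18,0,3]
After op 10 (STO M1): stack=[9,34] mem=[0,34,0,3]
After op 11 (/): stack=[0] mem=[0,34,0,3]
After op 12 (push 13): stack=[0,13] mem=[0,34,0,3]
After op 13 (*): stack=[0] mem=[0,34,0,3]
After op 14 (push 17): stack=[0,17] mem=[0,34,0,3]
After op 15 (swap): stack=[17,0] mem=[0,34,0,3]
After op 16 (/): stack=[0] mem=[0,34,0,3]
After op 17 (pop): stack=[empty] mem=[0,34,0,3]
After op 18 (push 12): stack=[12] mem=[0,34,0,3]
After op 19 (pop): stack=[empty] mem=[0,34,0,3]
After op 20 (RCL M1): stack=[34] mem=[0,34,0,3]
After op 21 (dup): stack=[34,34] mem=[0,34,0,3]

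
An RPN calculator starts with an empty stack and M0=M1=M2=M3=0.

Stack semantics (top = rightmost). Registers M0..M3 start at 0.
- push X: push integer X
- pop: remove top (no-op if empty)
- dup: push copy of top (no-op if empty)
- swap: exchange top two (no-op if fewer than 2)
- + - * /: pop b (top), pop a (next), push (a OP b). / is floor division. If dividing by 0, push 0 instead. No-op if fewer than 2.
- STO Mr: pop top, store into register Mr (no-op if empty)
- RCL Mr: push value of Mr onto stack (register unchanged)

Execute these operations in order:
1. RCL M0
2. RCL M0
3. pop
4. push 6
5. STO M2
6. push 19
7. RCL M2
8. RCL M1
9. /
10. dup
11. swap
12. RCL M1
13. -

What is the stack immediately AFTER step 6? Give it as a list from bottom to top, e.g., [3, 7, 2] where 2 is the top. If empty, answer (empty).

After op 1 (RCL M0): stack=[0] mem=[0,0,0,0]
After op 2 (RCL M0): stack=[0,0] mem=[0,0,0,0]
After op 3 (pop): stack=[0] mem=[0,0,0,0]
After op 4 (push 6): stack=[0,6] mem=[0,0,0,0]
After op 5 (STO M2): stack=[0] mem=[0,0,6,0]
After op 6 (push 19): stack=[0,19] mem=[0,0,6,0]

[0, 19]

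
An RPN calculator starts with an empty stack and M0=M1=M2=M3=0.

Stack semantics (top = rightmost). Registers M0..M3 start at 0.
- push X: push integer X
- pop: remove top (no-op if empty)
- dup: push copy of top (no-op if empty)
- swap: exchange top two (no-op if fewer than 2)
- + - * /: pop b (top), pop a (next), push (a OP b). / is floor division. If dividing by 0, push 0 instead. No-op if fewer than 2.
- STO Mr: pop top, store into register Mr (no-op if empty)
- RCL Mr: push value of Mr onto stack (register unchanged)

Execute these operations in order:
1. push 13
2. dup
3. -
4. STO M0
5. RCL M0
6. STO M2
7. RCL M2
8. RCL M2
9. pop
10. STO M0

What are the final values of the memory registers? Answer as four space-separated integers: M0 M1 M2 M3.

Answer: 0 0 0 0

Derivation:
After op 1 (push 13): stack=[13] mem=[0,0,0,0]
After op 2 (dup): stack=[13,13] mem=[0,0,0,0]
After op 3 (-): stack=[0] mem=[0,0,0,0]
After op 4 (STO M0): stack=[empty] mem=[0,0,0,0]
After op 5 (RCL M0): stack=[0] mem=[0,0,0,0]
After op 6 (STO M2): stack=[empty] mem=[0,0,0,0]
After op 7 (RCL M2): stack=[0] mem=[0,0,0,0]
After op 8 (RCL M2): stack=[0,0] mem=[0,0,0,0]
After op 9 (pop): stack=[0] mem=[0,0,0,0]
After op 10 (STO M0): stack=[empty] mem=[0,0,0,0]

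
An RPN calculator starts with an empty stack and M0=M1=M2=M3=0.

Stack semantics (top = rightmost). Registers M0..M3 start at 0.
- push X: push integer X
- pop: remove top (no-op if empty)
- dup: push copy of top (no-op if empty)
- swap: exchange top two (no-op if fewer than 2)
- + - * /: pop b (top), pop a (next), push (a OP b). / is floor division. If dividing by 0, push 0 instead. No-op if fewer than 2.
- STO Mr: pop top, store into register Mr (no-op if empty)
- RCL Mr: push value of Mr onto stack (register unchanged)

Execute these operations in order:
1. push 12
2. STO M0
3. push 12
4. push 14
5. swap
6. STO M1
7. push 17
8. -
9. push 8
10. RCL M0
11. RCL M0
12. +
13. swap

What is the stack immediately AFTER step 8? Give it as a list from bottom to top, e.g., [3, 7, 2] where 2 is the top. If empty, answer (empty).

After op 1 (push 12): stack=[12] mem=[0,0,0,0]
After op 2 (STO M0): stack=[empty] mem=[12,0,0,0]
After op 3 (push 12): stack=[12] mem=[12,0,0,0]
After op 4 (push 14): stack=[12,14] mem=[12,0,0,0]
After op 5 (swap): stack=[14,12] mem=[12,0,0,0]
After op 6 (STO M1): stack=[14] mem=[12,12,0,0]
After op 7 (push 17): stack=[14,17] mem=[12,12,0,0]
After op 8 (-): stack=[-3] mem=[12,12,0,0]

[-3]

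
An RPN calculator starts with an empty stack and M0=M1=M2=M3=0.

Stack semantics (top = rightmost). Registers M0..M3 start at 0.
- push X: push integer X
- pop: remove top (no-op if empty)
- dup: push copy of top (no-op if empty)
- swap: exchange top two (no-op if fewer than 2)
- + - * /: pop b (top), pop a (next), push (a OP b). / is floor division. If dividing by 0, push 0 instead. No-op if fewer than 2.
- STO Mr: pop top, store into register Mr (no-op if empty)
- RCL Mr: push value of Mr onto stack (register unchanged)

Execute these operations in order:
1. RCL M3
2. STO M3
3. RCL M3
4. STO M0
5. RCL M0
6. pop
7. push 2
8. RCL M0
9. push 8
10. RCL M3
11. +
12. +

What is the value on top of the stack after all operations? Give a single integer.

Answer: 8

Derivation:
After op 1 (RCL M3): stack=[0] mem=[0,0,0,0]
After op 2 (STO M3): stack=[empty] mem=[0,0,0,0]
After op 3 (RCL M3): stack=[0] mem=[0,0,0,0]
After op 4 (STO M0): stack=[empty] mem=[0,0,0,0]
After op 5 (RCL M0): stack=[0] mem=[0,0,0,0]
After op 6 (pop): stack=[empty] mem=[0,0,0,0]
After op 7 (push 2): stack=[2] mem=[0,0,0,0]
After op 8 (RCL M0): stack=[2,0] mem=[0,0,0,0]
After op 9 (push 8): stack=[2,0,8] mem=[0,0,0,0]
After op 10 (RCL M3): stack=[2,0,8,0] mem=[0,0,0,0]
After op 11 (+): stack=[2,0,8] mem=[0,0,0,0]
After op 12 (+): stack=[2,8] mem=[0,0,0,0]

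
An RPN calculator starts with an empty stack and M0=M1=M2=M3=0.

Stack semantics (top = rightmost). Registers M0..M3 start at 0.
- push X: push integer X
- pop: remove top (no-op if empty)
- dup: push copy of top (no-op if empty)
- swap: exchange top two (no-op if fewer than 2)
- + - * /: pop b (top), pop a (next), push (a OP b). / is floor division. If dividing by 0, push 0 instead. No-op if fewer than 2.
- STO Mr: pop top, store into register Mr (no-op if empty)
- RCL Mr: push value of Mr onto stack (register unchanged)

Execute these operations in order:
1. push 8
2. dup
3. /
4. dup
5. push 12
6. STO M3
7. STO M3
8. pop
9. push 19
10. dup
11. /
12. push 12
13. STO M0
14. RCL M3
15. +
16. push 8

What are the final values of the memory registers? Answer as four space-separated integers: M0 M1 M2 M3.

Answer: 12 0 0 1

Derivation:
After op 1 (push 8): stack=[8] mem=[0,0,0,0]
After op 2 (dup): stack=[8,8] mem=[0,0,0,0]
After op 3 (/): stack=[1] mem=[0,0,0,0]
After op 4 (dup): stack=[1,1] mem=[0,0,0,0]
After op 5 (push 12): stack=[1,1,12] mem=[0,0,0,0]
After op 6 (STO M3): stack=[1,1] mem=[0,0,0,12]
After op 7 (STO M3): stack=[1] mem=[0,0,0,1]
After op 8 (pop): stack=[empty] mem=[0,0,0,1]
After op 9 (push 19): stack=[19] mem=[0,0,0,1]
After op 10 (dup): stack=[19,19] mem=[0,0,0,1]
After op 11 (/): stack=[1] mem=[0,0,0,1]
After op 12 (push 12): stack=[1,12] mem=[0,0,0,1]
After op 13 (STO M0): stack=[1] mem=[12,0,0,1]
After op 14 (RCL M3): stack=[1,1] mem=[12,0,0,1]
After op 15 (+): stack=[2] mem=[12,0,0,1]
After op 16 (push 8): stack=[2,8] mem=[12,0,0,1]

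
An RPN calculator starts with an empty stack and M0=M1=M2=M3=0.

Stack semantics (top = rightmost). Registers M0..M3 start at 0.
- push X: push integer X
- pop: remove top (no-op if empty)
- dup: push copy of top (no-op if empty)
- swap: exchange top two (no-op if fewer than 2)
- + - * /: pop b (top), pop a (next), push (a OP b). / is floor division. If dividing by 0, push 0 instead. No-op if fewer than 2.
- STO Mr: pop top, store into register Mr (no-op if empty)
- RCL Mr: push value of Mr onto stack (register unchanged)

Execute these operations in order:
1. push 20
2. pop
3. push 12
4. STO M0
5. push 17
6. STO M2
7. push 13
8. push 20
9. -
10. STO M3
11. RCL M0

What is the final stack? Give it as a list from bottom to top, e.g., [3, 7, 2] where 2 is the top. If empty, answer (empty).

After op 1 (push 20): stack=[20] mem=[0,0,0,0]
After op 2 (pop): stack=[empty] mem=[0,0,0,0]
After op 3 (push 12): stack=[12] mem=[0,0,0,0]
After op 4 (STO M0): stack=[empty] mem=[12,0,0,0]
After op 5 (push 17): stack=[17] mem=[12,0,0,0]
After op 6 (STO M2): stack=[empty] mem=[12,0,17,0]
After op 7 (push 13): stack=[13] mem=[12,0,17,0]
After op 8 (push 20): stack=[13,20] mem=[12,0,17,0]
After op 9 (-): stack=[-7] mem=[12,0,17,0]
After op 10 (STO M3): stack=[empty] mem=[12,0,17,-7]
After op 11 (RCL M0): stack=[12] mem=[12,0,17,-7]

Answer: [12]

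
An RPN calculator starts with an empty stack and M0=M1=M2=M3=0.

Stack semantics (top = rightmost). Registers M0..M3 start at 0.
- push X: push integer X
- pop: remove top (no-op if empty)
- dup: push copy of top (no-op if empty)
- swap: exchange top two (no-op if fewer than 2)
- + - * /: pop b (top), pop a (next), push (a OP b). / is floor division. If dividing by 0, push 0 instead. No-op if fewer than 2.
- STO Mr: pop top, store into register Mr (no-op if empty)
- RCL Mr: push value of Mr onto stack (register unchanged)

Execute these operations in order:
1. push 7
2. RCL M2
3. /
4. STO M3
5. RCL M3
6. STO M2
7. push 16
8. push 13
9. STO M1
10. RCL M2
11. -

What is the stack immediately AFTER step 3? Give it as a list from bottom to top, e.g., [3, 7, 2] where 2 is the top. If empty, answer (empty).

After op 1 (push 7): stack=[7] mem=[0,0,0,0]
After op 2 (RCL M2): stack=[7,0] mem=[0,0,0,0]
After op 3 (/): stack=[0] mem=[0,0,0,0]

[0]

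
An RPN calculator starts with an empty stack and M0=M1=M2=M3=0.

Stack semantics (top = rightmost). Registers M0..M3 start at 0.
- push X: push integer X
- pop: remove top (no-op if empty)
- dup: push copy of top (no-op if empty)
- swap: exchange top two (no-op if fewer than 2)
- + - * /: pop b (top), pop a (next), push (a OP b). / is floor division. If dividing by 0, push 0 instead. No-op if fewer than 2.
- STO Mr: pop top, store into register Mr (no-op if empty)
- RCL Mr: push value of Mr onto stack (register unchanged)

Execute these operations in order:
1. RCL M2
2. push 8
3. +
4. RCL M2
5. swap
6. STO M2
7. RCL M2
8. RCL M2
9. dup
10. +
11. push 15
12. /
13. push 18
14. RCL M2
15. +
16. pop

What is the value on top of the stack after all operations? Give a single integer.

Answer: 1

Derivation:
After op 1 (RCL M2): stack=[0] mem=[0,0,0,0]
After op 2 (push 8): stack=[0,8] mem=[0,0,0,0]
After op 3 (+): stack=[8] mem=[0,0,0,0]
After op 4 (RCL M2): stack=[8,0] mem=[0,0,0,0]
After op 5 (swap): stack=[0,8] mem=[0,0,0,0]
After op 6 (STO M2): stack=[0] mem=[0,0,8,0]
After op 7 (RCL M2): stack=[0,8] mem=[0,0,8,0]
After op 8 (RCL M2): stack=[0,8,8] mem=[0,0,8,0]
After op 9 (dup): stack=[0,8,8,8] mem=[0,0,8,0]
After op 10 (+): stack=[0,8,16] mem=[0,0,8,0]
After op 11 (push 15): stack=[0,8,16,15] mem=[0,0,8,0]
After op 12 (/): stack=[0,8,1] mem=[0,0,8,0]
After op 13 (push 18): stack=[0,8,1,18] mem=[0,0,8,0]
After op 14 (RCL M2): stack=[0,8,1,18,8] mem=[0,0,8,0]
After op 15 (+): stack=[0,8,1,26] mem=[0,0,8,0]
After op 16 (pop): stack=[0,8,1] mem=[0,0,8,0]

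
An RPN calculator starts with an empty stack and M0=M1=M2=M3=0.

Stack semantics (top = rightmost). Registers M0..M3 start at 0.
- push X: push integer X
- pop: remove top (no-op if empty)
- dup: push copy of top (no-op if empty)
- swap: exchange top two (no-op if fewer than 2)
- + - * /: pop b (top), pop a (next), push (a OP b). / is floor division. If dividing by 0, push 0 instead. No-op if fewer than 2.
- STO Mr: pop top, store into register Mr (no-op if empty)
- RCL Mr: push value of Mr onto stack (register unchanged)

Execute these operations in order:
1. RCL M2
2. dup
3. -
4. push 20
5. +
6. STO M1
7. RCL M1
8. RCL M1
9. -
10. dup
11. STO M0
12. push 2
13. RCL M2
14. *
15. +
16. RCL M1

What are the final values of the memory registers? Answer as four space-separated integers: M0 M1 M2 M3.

Answer: 0 20 0 0

Derivation:
After op 1 (RCL M2): stack=[0] mem=[0,0,0,0]
After op 2 (dup): stack=[0,0] mem=[0,0,0,0]
After op 3 (-): stack=[0] mem=[0,0,0,0]
After op 4 (push 20): stack=[0,20] mem=[0,0,0,0]
After op 5 (+): stack=[20] mem=[0,0,0,0]
After op 6 (STO M1): stack=[empty] mem=[0,20,0,0]
After op 7 (RCL M1): stack=[20] mem=[0,20,0,0]
After op 8 (RCL M1): stack=[20,20] mem=[0,20,0,0]
After op 9 (-): stack=[0] mem=[0,20,0,0]
After op 10 (dup): stack=[0,0] mem=[0,20,0,0]
After op 11 (STO M0): stack=[0] mem=[0,20,0,0]
After op 12 (push 2): stack=[0,2] mem=[0,20,0,0]
After op 13 (RCL M2): stack=[0,2,0] mem=[0,20,0,0]
After op 14 (*): stack=[0,0] mem=[0,20,0,0]
After op 15 (+): stack=[0] mem=[0,20,0,0]
After op 16 (RCL M1): stack=[0,20] mem=[0,20,0,0]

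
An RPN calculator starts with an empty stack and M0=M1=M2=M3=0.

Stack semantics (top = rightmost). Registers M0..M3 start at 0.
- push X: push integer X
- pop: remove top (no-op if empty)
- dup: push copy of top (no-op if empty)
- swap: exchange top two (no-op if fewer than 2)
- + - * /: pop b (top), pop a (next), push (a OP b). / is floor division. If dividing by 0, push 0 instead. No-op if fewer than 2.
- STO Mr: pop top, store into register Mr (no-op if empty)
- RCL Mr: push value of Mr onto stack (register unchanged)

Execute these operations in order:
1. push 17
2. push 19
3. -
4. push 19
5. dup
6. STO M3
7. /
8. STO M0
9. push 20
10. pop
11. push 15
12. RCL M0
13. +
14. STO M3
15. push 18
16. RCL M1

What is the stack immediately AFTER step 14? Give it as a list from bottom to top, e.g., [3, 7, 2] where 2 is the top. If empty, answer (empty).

After op 1 (push 17): stack=[17] mem=[0,0,0,0]
After op 2 (push 19): stack=[17,19] mem=[0,0,0,0]
After op 3 (-): stack=[-2] mem=[0,0,0,0]
After op 4 (push 19): stack=[-2,19] mem=[0,0,0,0]
After op 5 (dup): stack=[-2,19,19] mem=[0,0,0,0]
After op 6 (STO M3): stack=[-2,19] mem=[0,0,0,19]
After op 7 (/): stack=[-1] mem=[0,0,0,19]
After op 8 (STO M0): stack=[empty] mem=[-1,0,0,19]
After op 9 (push 20): stack=[20] mem=[-1,0,0,19]
After op 10 (pop): stack=[empty] mem=[-1,0,0,19]
After op 11 (push 15): stack=[15] mem=[-1,0,0,19]
After op 12 (RCL M0): stack=[15,-1] mem=[-1,0,0,19]
After op 13 (+): stack=[14] mem=[-1,0,0,19]
After op 14 (STO M3): stack=[empty] mem=[-1,0,0,14]

(empty)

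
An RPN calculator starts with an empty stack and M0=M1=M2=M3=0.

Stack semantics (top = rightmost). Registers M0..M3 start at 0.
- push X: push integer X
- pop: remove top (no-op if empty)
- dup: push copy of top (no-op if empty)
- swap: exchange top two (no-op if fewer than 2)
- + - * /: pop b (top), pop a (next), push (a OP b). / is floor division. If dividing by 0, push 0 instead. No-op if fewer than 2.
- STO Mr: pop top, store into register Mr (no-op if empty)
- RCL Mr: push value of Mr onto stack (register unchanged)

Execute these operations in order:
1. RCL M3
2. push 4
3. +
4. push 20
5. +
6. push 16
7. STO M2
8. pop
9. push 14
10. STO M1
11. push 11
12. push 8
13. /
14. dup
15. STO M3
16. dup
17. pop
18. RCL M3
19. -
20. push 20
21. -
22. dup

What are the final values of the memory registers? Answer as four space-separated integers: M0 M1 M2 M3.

After op 1 (RCL M3): stack=[0] mem=[0,0,0,0]
After op 2 (push 4): stack=[0,4] mem=[0,0,0,0]
After op 3 (+): stack=[4] mem=[0,0,0,0]
After op 4 (push 20): stack=[4,20] mem=[0,0,0,0]
After op 5 (+): stack=[24] mem=[0,0,0,0]
After op 6 (push 16): stack=[24,16] mem=[0,0,0,0]
After op 7 (STO M2): stack=[24] mem=[0,0,16,0]
After op 8 (pop): stack=[empty] mem=[0,0,16,0]
After op 9 (push 14): stack=[14] mem=[0,0,16,0]
After op 10 (STO M1): stack=[empty] mem=[0,14,16,0]
After op 11 (push 11): stack=[11] mem=[0,14,16,0]
After op 12 (push 8): stack=[11,8] mem=[0,14,16,0]
After op 13 (/): stack=[1] mem=[0,14,16,0]
After op 14 (dup): stack=[1,1] mem=[0,14,16,0]
After op 15 (STO M3): stack=[1] mem=[0,14,16,1]
After op 16 (dup): stack=[1,1] mem=[0,14,16,1]
After op 17 (pop): stack=[1] mem=[0,14,16,1]
After op 18 (RCL M3): stack=[1,1] mem=[0,14,16,1]
After op 19 (-): stack=[0] mem=[0,14,16,1]
After op 20 (push 20): stack=[0,20] mem=[0,14,16,1]
After op 21 (-): stack=[-20] mem=[0,14,16,1]
After op 22 (dup): stack=[-20,-20] mem=[0,14,16,1]

Answer: 0 14 16 1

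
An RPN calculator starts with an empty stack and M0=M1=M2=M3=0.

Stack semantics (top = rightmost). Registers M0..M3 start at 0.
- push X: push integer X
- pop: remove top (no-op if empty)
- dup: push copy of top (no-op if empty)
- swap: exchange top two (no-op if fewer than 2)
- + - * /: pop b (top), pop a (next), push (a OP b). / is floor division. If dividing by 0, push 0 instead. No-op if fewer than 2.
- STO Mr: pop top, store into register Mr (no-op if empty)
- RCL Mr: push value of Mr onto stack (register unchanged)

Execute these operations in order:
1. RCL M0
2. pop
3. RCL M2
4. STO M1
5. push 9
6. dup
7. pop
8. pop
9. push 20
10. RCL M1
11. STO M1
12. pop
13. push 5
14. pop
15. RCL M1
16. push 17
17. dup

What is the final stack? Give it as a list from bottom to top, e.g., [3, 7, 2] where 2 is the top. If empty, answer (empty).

After op 1 (RCL M0): stack=[0] mem=[0,0,0,0]
After op 2 (pop): stack=[empty] mem=[0,0,0,0]
After op 3 (RCL M2): stack=[0] mem=[0,0,0,0]
After op 4 (STO M1): stack=[empty] mem=[0,0,0,0]
After op 5 (push 9): stack=[9] mem=[0,0,0,0]
After op 6 (dup): stack=[9,9] mem=[0,0,0,0]
After op 7 (pop): stack=[9] mem=[0,0,0,0]
After op 8 (pop): stack=[empty] mem=[0,0,0,0]
After op 9 (push 20): stack=[20] mem=[0,0,0,0]
After op 10 (RCL M1): stack=[20,0] mem=[0,0,0,0]
After op 11 (STO M1): stack=[20] mem=[0,0,0,0]
After op 12 (pop): stack=[empty] mem=[0,0,0,0]
After op 13 (push 5): stack=[5] mem=[0,0,0,0]
After op 14 (pop): stack=[empty] mem=[0,0,0,0]
After op 15 (RCL M1): stack=[0] mem=[0,0,0,0]
After op 16 (push 17): stack=[0,17] mem=[0,0,0,0]
After op 17 (dup): stack=[0,17,17] mem=[0,0,0,0]

Answer: [0, 17, 17]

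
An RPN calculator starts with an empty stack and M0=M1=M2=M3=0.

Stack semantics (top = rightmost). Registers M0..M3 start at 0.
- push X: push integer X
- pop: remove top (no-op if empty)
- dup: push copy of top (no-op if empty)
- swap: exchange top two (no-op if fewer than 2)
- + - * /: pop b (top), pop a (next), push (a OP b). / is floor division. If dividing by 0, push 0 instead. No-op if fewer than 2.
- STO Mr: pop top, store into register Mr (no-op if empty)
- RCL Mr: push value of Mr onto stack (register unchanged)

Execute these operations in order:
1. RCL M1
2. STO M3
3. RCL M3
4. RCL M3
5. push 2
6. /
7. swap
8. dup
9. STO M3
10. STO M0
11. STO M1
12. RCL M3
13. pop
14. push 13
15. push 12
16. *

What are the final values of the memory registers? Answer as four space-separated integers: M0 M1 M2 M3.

After op 1 (RCL M1): stack=[0] mem=[0,0,0,0]
After op 2 (STO M3): stack=[empty] mem=[0,0,0,0]
After op 3 (RCL M3): stack=[0] mem=[0,0,0,0]
After op 4 (RCL M3): stack=[0,0] mem=[0,0,0,0]
After op 5 (push 2): stack=[0,0,2] mem=[0,0,0,0]
After op 6 (/): stack=[0,0] mem=[0,0,0,0]
After op 7 (swap): stack=[0,0] mem=[0,0,0,0]
After op 8 (dup): stack=[0,0,0] mem=[0,0,0,0]
After op 9 (STO M3): stack=[0,0] mem=[0,0,0,0]
After op 10 (STO M0): stack=[0] mem=[0,0,0,0]
After op 11 (STO M1): stack=[empty] mem=[0,0,0,0]
After op 12 (RCL M3): stack=[0] mem=[0,0,0,0]
After op 13 (pop): stack=[empty] mem=[0,0,0,0]
After op 14 (push 13): stack=[13] mem=[0,0,0,0]
After op 15 (push 12): stack=[13,12] mem=[0,0,0,0]
After op 16 (*): stack=[156] mem=[0,0,0,0]

Answer: 0 0 0 0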